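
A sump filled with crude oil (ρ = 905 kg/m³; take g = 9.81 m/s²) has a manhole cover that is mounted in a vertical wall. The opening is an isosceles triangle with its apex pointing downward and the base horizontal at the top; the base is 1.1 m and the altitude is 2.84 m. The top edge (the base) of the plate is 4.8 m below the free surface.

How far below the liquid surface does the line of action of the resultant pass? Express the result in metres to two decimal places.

γ = ρg = 905 × 9.81 / 1000 = 8.87805 kN/m³.
With the apex down, the centroid sits h/3 = 2.84/3 = 0.946667 m below the base (the top edge), so the centroid depth is h_c = 4.8 + 0.946667 = 5.74667 m.
A = ½ × 1.1 × 2.84 = 1.562 m².
Resultant F = γ·h_c·A = 8.87805 × 5.74667 × 1.562 = 79.692 kN.
I_c = b·h³/36 = 1.1 × 2.84³/36 = 0.699915 m⁴.
Centre of pressure: y_p = y_c + I_c/(y_c·A) = 5.74667 + 0.699915/(5.74667 × 1.562) = 5.74667 + 0.0779737 = 5.82464 m along the plane.

h_p = 5.82 m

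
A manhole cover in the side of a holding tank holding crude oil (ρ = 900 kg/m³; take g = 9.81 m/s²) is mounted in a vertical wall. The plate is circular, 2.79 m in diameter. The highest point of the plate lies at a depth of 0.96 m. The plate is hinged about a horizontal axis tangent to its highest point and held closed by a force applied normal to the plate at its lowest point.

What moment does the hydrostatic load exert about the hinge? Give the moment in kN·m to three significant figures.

γ = ρg = 900 × 9.81 / 1000 = 8.829 kN/m³.
The centroid is at the centre, 1.395 m below the top of the plate, so the centroid depth is h_c = 0.96 + 1.395 = 2.355 m.
A = π(1.395)² = 6.11362 m².
Resultant F = γ·h_c·A = 8.829 × 2.355 × 6.11362 = 127.116 kN.
I_c = πr⁴/4 = π × 1.395⁴/4 = 2.97431 m⁴.
Centre of pressure: y_p = y_c + I_c/(y_c·A) = 2.355 + 2.97431/(2.355 × 6.11362) = 2.355 + 0.206584 = 2.56158 m along the plane.
The resultant acts 1.395 + 0.206584 = 1.60158 m (along the plate) below the hinge at the top edge, so the moment about the hinge is M = F × 1.60158 = 127.116 × 1.60158 = 203.586 kN·m.

M ≈ 204 kN·m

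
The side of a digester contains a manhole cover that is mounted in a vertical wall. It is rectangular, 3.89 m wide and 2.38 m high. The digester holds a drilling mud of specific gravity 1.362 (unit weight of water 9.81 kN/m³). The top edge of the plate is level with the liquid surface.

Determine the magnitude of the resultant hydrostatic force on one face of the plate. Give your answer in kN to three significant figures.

γ = 1.362 × 9.81 = 13.36122 kN/m³.
The centroid lies 2.38/2 = 1.19 m below the top edge, so the centroid depth is h_c = 1.19 m.
A = 3.89 × 2.38 = 9.2582 m².
Resultant F = γ·h_c·A = 13.36122 × 1.19 × 9.2582 = 147.204 kN.

F ≈ 147 kN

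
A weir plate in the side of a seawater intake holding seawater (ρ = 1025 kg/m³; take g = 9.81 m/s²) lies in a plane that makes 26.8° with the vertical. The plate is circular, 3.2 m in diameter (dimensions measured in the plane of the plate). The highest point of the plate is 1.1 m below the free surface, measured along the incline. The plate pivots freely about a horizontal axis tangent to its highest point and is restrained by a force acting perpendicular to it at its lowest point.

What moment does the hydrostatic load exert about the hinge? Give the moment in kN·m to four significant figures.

M ≈ 358.0 kN·m

γ = ρg = 1025 × 9.81 / 1000 = 10.05525 kN/m³.
The plate makes 26.8° with the vertical, i.e. θ = 90° − 26.8° = 63.2° to the horizontal. Measuring y along the incline from the free-surface line, vertical depth h = y·sinθ with sinθ = 0.892586.
The centroid is at the centre, 1.6 m below the top of the plate, so y_c = 1.1 + 1.6 = 2.7 m and h_c = 2.7 × 0.892586 = 2.40998 m.
A = π(1.6)² = 8.04248 m².
Resultant F = γ·h_c·A = 10.05525 × 2.40998 × 8.04248 = 194.893 kN.
I_c = πr⁴/4 = π × 1.6⁴/4 = 5.14719 m⁴.
Centre of pressure: y_p = y_c + I_c/(y_c·A) = 2.7 + 5.14719/(2.7 × 8.04248) = 2.7 + 0.237037 = 2.93704 m along the plane.
The resultant acts 1.6 + 0.237037 = 1.83704 m (along the plate) below the hinge at the top edge, so the moment about the hinge is M = F × 1.83704 = 194.893 × 1.83704 = 358.026 kN·m.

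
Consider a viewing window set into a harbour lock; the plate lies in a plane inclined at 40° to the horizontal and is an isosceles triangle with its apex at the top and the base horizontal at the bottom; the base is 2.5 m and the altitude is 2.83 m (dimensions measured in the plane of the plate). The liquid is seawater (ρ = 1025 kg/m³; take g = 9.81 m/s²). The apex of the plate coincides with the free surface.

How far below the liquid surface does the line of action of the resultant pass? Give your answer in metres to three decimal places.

h_p = 1.364 m

γ = ρg = 1025 × 9.81 / 1000 = 10.05525 kN/m³.
Let θ = 40° be the plate's angle to the horizontal; measure y along the incline from where the plane meets the free surface. Vertical depth h = y·sinθ with sinθ = 0.642788.
With the apex up, the centroid sits 2h/3 = 2 × 2.83/3 = 1.88667 m below the apex, so y_c = 1.88667 m and h_c = 1.88667 × 0.642788 = 1.21273 m.
A = ½ × 2.5 × 2.83 = 3.5375 m².
Resultant F = γ·h_c·A = 10.05525 × 1.21273 × 3.5375 = 43.1373 kN.
I_c = b·h³/36 = 2.5 × 2.83³/36 = 1.57397 m⁴.
Centre of pressure: y_p = y_c + I_c/(y_c·A) = 1.88667 + 1.57397/(1.88667 × 3.5375) = 1.88667 + 0.235833 = 2.1225 m along the plane.
Vertically, h_p = y_p·sinθ = 2.1225 × 0.642788 = 1.36432 m.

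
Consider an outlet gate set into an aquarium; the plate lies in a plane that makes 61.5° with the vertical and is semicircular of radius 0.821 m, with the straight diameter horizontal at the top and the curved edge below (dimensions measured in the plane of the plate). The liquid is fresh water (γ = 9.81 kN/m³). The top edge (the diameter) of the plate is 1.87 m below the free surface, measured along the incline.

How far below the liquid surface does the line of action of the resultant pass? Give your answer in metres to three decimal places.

h_p = 1.069 m

γ = 9.81 kN/m³.
The plate makes 61.5° with the vertical, i.e. θ = 90° − 61.5° = 28.5° to the horizontal. Measuring y along the incline from the free-surface line, vertical depth h = y·sinθ with sinθ = 0.477159.
The centroid of a semicircle lies 4r/(3π) = 0.348443 m from the diameter, here below the top edge, so y_c = 1.87 + 0.348443 = 2.21844 m and h_c = 2.21844 × 0.477159 = 1.05855 m.
A = πr²/2 = π × 0.821²/2 = 1.05878 m².
Resultant F = γ·h_c·A = 9.81 × 1.05855 × 1.05878 = 10.9948 kN.
I_c = (π/8 − 8/(9π))·r⁴ = 0.109757 × 0.821⁴ = 0.049866 m⁴.
Centre of pressure: y_p = y_c + I_c/(y_c·A) = 2.21844 + 0.049866/(2.21844 × 1.05878) = 2.21844 + 0.0212301 = 2.23967 m along the plane.
Vertically, h_p = y_p·sinθ = 2.23967 × 0.477159 = 1.06868 m.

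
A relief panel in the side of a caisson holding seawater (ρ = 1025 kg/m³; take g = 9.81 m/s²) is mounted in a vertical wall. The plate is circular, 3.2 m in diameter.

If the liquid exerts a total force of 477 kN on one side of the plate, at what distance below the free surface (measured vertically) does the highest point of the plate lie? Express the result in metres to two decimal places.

γ = ρg = 1025 × 9.81 / 1000 = 10.05525 kN/m³.
A = π(1.6)² = 8.04248 m².
From F = γ·h_c·A, the centroid depth is h_c = 477/(10.05525 × 8.04248) = 5.89842 m.
The centroid is at the centre, 1.6 m below the top of the plate, so the highest point sits at h_top = 5.89842 − 1.6 = 4.29842 m below the surface.

d_top ≈ 4.30 m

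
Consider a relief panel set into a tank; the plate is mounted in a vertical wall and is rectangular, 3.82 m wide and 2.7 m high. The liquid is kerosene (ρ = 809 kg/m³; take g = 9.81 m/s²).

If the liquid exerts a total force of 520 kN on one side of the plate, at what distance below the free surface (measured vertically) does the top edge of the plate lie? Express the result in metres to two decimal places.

d_top ≈ 5.00 m

γ = ρg = 809 × 9.81 / 1000 = 7.93629 kN/m³.
A = 3.82 × 2.7 = 10.314 m².
From F = γ·h_c·A, the centroid depth is h_c = 520/(7.93629 × 10.314) = 6.3527 m.
The centroid lies 2.7/2 = 1.35 m below the top edge, so the top edge sits at h_top = 6.3527 − 1.35 = 5.0027 m below the surface.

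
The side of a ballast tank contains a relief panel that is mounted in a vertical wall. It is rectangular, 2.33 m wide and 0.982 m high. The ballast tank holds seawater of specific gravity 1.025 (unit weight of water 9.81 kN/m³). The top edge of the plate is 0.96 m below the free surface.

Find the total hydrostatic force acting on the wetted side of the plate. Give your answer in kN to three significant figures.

γ = 1.025 × 9.81 = 10.05525 kN/m³.
The centroid lies 0.982/2 = 0.491 m below the top edge, so the centroid depth is h_c = 0.96 + 0.491 = 1.451 m.
A = 2.33 × 0.982 = 2.28806 m².
Resultant F = γ·h_c·A = 10.05525 × 1.451 × 2.28806 = 33.3832 kN.

F ≈ 33.4 kN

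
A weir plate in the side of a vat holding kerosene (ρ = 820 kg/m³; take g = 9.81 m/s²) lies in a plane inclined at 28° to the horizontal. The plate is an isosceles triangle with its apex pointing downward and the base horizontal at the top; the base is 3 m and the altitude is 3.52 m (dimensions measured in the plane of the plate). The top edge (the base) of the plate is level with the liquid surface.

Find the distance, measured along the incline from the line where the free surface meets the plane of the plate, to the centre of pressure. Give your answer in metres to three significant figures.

y_p = 1.76 m

γ = ρg = 820 × 9.81 / 1000 = 8.0442 kN/m³.
Let θ = 28° be the plate's angle to the horizontal; measure y along the incline from where the plane meets the free surface. Vertical depth h = y·sinθ with sinθ = 0.469472.
With the apex down, the centroid sits h/3 = 3.52/3 = 1.17333 m below the base (the top edge), so y_c = 1.17333 m and h_c = 1.17333 × 0.469472 = 0.550846 m.
A = ½ × 3 × 3.52 = 5.28 m².
Resultant F = γ·h_c·A = 8.0442 × 0.550846 × 5.28 = 23.3963 kN.
I_c = b·h³/36 = 3 × 3.52³/36 = 3.63452 m⁴.
Centre of pressure: y_p = y_c + I_c/(y_c·A) = 1.17333 + 3.63452/(1.17333 × 5.28) = 1.17333 + 0.586669 = 1.76 m along the plane.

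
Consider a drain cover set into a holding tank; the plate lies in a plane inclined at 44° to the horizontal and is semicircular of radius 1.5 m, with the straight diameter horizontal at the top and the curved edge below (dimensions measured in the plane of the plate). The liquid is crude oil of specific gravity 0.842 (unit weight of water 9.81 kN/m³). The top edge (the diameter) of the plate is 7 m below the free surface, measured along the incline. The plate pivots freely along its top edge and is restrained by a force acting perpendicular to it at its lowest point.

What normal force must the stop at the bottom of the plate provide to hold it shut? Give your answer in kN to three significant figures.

P ≈ 67.9 kN

γ = 0.842 × 9.81 = 8.26002 kN/m³.
Let θ = 44° be the plate's angle to the horizontal; measure y along the incline from where the plane meets the free surface. Vertical depth h = y·sinθ with sinθ = 0.694658.
The centroid of a semicircle lies 4r/(3π) = 0.63662 m from the diameter, here below the top edge, so y_c = 7 + 0.63662 = 7.63662 m and h_c = 7.63662 × 0.694658 = 5.30484 m.
A = πr²/2 = π × 1.5²/2 = 3.53429 m².
Resultant F = γ·h_c·A = 8.26002 × 5.30484 × 3.53429 = 154.866 kN.
I_c = (π/8 − 8/(9π))·r⁴ = 0.109757 × 1.5⁴ = 0.555645 m⁴.
Centre of pressure: y_p = y_c + I_c/(y_c·A) = 7.63662 + 0.555645/(7.63662 × 3.53429) = 7.63662 + 0.020587 = 7.65721 m along the plane.
The resultant acts 0.63662 + 0.020587 = 0.657207 m (along the plate) below the hinge at the top edge, so the moment about the hinge is M = F × 0.657207 = 154.866 × 0.657207 = 101.779 kN·m.
A normal force at the bottom, 1.5 m from the hinge, must supply this moment: P = 101.779/1.5 = 67.8527 kN.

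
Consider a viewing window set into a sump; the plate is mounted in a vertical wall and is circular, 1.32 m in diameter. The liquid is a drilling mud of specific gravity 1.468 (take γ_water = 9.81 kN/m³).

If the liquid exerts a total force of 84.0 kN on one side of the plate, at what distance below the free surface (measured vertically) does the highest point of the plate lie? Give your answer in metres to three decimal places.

d_top ≈ 3.602 m

γ = 1.468 × 9.81 = 14.40108 kN/m³.
A = π(0.66)² = 1.36848 m².
From F = γ·h_c·A, the centroid depth is h_c = 84.0/(14.40108 × 1.36848) = 4.26232 m.
The centroid is at the centre, 0.66 m below the top of the plate, so the highest point sits at h_top = 4.26232 − 0.66 = 3.60232 m below the surface.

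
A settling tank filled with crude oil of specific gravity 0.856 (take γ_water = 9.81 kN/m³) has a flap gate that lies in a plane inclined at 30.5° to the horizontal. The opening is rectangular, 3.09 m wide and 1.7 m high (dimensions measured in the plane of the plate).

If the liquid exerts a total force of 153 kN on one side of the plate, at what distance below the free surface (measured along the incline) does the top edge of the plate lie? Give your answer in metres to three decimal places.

y_top ≈ 5.984 m

γ = 0.856 × 9.81 = 8.39736 kN/m³.
A = 3.09 × 1.7 = 5.253 m².
From F = γ·h_c·A, the centroid depth is h_c = 153/(8.39736 × 5.253) = 3.4685 m.
Let θ = 30.5° be the plate's angle to the horizontal; measure y along the incline from where the plane meets the free surface. Vertical depth h = y·sinθ with sinθ = 0.507538.
Along the incline, y_c = h_c/sinθ = 3.4685/0.507538 = 6.83397 m.
The centroid lies 1.7/2 = 0.85 m below the top edge, so the top edge sits at y_top = 6.83397 − 0.85 = 5.98397 m along the incline.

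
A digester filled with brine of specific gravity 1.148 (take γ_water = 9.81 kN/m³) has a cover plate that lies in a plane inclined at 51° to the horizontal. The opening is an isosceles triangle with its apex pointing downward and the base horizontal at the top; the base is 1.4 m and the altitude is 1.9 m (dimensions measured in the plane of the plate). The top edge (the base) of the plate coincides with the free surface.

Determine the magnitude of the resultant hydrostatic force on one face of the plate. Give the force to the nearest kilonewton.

F ≈ 7 kN

γ = 1.148 × 9.81 = 11.26188 kN/m³.
Let θ = 51° be the plate's angle to the horizontal; measure y along the incline from where the plane meets the free surface. Vertical depth h = y·sinθ with sinθ = 0.777146.
With the apex down, the centroid sits h/3 = 1.9/3 = 0.633333 m below the base (the top edge), so y_c = 0.633333 m and h_c = 0.633333 × 0.777146 = 0.492192 m.
A = ½ × 1.4 × 1.9 = 1.33 m².
Resultant F = γ·h_c·A = 11.26188 × 0.492192 × 1.33 = 7.3722 kN.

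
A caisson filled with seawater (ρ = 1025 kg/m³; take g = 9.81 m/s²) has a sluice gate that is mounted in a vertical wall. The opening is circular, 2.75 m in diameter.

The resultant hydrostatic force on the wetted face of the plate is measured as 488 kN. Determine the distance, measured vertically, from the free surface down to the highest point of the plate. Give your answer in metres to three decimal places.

γ = ρg = 1025 × 9.81 / 1000 = 10.05525 kN/m³.
A = π(1.375)² = 5.93957 m².
From F = γ·h_c·A, the centroid depth is h_c = 488/(10.05525 × 5.93957) = 8.17094 m.
The centroid is at the centre, 1.375 m below the top of the plate, so the highest point sits at h_top = 8.17094 − 1.375 = 6.79594 m below the surface.

d_top ≈ 6.796 m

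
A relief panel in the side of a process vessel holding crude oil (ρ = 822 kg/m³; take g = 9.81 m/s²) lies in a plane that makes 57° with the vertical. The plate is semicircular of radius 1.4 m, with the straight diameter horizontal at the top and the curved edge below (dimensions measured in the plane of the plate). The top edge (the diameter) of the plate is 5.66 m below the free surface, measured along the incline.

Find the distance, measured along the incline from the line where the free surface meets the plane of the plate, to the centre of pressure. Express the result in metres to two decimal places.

γ = ρg = 822 × 9.81 / 1000 = 8.06382 kN/m³.
The plate makes 57° with the vertical, i.e. θ = 90° − 57° = 33° to the horizontal. Measuring y along the incline from the free-surface line, vertical depth h = y·sinθ with sinθ = 0.544639.
The centroid of a semicircle lies 4r/(3π) = 0.594178 m from the diameter, here below the top edge, so y_c = 5.66 + 0.594178 = 6.25418 m and h_c = 6.25418 × 0.544639 = 3.40627 m.
A = πr²/2 = π × 1.4²/2 = 3.07876 m².
Resultant F = γ·h_c·A = 8.06382 × 3.40627 × 3.07876 = 84.566 kN.
I_c = (π/8 − 8/(9π))·r⁴ = 0.109757 × 1.4⁴ = 0.421642 m⁴.
Centre of pressure: y_p = y_c + I_c/(y_c·A) = 6.25418 + 0.421642/(6.25418 × 3.07876) = 6.25418 + 0.0218977 = 6.27608 m along the plane.

y_p = 6.28 m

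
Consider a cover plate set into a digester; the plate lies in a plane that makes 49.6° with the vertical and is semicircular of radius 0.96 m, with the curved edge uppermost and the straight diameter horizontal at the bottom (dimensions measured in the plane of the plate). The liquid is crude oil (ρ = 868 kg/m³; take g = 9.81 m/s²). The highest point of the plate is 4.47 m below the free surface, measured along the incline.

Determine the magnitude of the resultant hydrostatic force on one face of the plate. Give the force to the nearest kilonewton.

F ≈ 40 kN

γ = ρg = 868 × 9.81 / 1000 = 8.51508 kN/m³.
The plate makes 49.6° with the vertical, i.e. θ = 90° − 49.6° = 40.4° to the horizontal. Measuring y along the incline from the free-surface line, vertical depth h = y·sinθ with sinθ = 0.648120.
The centroid lies 4r/(3π) = 0.407437 m above the diameter, so r − 4r/(3π) = 0.96 − 0.407437 = 0.552563 m below the topmost point, so y_c = 4.47 + 0.552563 = 5.02256 m and h_c = 5.02256 × 0.648120 = 3.25522 m.
A = πr²/2 = π × 0.96²/2 = 1.44765 m².
Resultant F = γ·h_c·A = 8.51508 × 3.25522 × 1.44765 = 40.1266 kN.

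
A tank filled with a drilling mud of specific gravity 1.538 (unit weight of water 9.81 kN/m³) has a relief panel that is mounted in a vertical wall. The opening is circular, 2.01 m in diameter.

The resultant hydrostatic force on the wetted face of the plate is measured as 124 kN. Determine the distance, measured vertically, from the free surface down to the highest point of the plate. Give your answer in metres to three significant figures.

d_top ≈ 1.59 m

γ = 1.538 × 9.81 = 15.08778 kN/m³.
A = π(1.005)² = 3.17309 m².
From F = γ·h_c·A, the centroid depth is h_c = 124/(15.08778 × 3.17309) = 2.59008 m.
The centroid is at the centre, 1.005 m below the top of the plate, so the highest point sits at h_top = 2.59008 − 1.005 = 1.58508 m below the surface.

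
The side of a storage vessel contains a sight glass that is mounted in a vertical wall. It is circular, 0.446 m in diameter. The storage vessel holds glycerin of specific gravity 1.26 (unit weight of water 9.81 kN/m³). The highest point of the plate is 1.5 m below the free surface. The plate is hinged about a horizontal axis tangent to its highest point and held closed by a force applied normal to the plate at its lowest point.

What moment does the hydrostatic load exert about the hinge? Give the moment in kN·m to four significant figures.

M ≈ 0.7660 kN·m

γ = 1.26 × 9.81 = 12.3606 kN/m³.
The centroid is at the centre, 0.223 m below the top of the plate, so the centroid depth is h_c = 1.5 + 0.223 = 1.723 m.
A = π(0.223)² = 0.156228 m².
Resultant F = γ·h_c·A = 12.3606 × 1.723 × 0.156228 = 3.32724 kN.
I_c = πr⁴/4 = π × 0.223⁴/4 = 0.00194227 m⁴.
Centre of pressure: y_p = y_c + I_c/(y_c·A) = 1.723 + 0.00194227/(1.723 × 0.156228) = 1.723 + 0.00721548 = 1.73022 m along the plane.
The resultant acts 0.223 + 0.00721548 = 0.230215 m (along the plate) below the hinge at the top edge, so the moment about the hinge is M = F × 0.230215 = 3.32724 × 0.230215 = 0.765981 kN·m.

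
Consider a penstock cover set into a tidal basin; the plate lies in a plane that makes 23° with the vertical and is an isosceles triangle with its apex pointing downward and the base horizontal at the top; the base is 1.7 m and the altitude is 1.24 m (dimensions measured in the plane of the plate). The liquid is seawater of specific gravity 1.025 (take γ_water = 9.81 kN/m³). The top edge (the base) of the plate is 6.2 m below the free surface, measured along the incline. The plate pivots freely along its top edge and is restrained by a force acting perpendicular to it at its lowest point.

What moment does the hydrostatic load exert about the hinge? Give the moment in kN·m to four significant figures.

γ = 1.025 × 9.81 = 10.05525 kN/m³.
The plate makes 23° with the vertical, i.e. θ = 90° − 23° = 67° to the horizontal. Measuring y along the incline from the free-surface line, vertical depth h = y·sinθ with sinθ = 0.920505.
With the apex down, the centroid sits h/3 = 1.24/3 = 0.413333 m below the base (the top edge), so y_c = 6.2 + 0.413333 = 6.61333 m and h_c = 6.61333 × 0.920505 = 6.0876 m.
A = ½ × 1.7 × 1.24 = 1.054 m².
Resultant F = γ·h_c·A = 10.05525 × 6.0876 × 1.054 = 64.5178 kN.
I_c = b·h³/36 = 1.7 × 1.24³/36 = 0.090035 m⁴.
Centre of pressure: y_p = y_c + I_c/(y_c·A) = 6.61333 + 0.090035/(6.61333 × 1.054) = 6.61333 + 0.0129167 = 6.62625 m along the plane.
The resultant acts 0.413333 + 0.0129167 = 0.42625 m (along the plate) below the hinge at the top edge, so the moment about the hinge is M = F × 0.42625 = 64.5178 × 0.42625 = 27.5007 kN·m.

M ≈ 27.50 kN·m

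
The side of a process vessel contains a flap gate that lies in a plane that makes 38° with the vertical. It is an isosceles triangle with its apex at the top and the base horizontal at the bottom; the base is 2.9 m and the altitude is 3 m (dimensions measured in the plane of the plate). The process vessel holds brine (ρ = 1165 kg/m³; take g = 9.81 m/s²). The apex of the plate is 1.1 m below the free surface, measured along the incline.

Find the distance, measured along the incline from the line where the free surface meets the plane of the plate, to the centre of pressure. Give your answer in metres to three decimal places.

γ = ρg = 1165 × 9.81 / 1000 = 11.42865 kN/m³.
The plate makes 38° with the vertical, i.e. θ = 90° − 38° = 52° to the horizontal. Measuring y along the incline from the free-surface line, vertical depth h = y·sinθ with sinθ = 0.788011.
With the apex up, the centroid sits 2h/3 = 2 × 3/3 = 2 m below the apex, so y_c = 1.1 + 2 = 3.1 m and h_c = 3.1 × 0.788011 = 2.44283 m.
A = ½ × 2.9 × 3 = 4.35 m².
Resultant F = γ·h_c·A = 11.42865 × 2.44283 × 4.35 = 121.444 kN.
I_c = b·h³/36 = 2.9 × 3³/36 = 2.175 m⁴.
Centre of pressure: y_p = y_c + I_c/(y_c·A) = 3.1 + 2.175/(3.1 × 4.35) = 3.1 + 0.16129 = 3.26129 m along the plane.

y_p = 3.261 m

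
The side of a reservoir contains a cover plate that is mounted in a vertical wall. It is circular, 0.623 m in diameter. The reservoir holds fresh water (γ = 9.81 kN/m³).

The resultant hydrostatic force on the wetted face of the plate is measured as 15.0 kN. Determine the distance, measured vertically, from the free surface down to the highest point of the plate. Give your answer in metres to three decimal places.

γ = 9.81 kN/m³.
A = π(0.3115)² = 0.304836 m².
From F = γ·h_c·A, the centroid depth is h_c = 15.0/(9.81 × 0.304836) = 5.01598 m.
The centroid is at the centre, 0.3115 m below the top of the plate, so the highest point sits at h_top = 5.01598 − 0.3115 = 4.70448 m below the surface.

d_top ≈ 4.704 m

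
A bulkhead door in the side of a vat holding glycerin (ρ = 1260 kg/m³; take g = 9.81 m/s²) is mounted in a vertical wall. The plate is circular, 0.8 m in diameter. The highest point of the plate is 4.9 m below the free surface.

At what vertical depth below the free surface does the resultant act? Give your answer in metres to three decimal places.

γ = ρg = 1260 × 9.81 / 1000 = 12.3606 kN/m³.
The centroid is at the centre, 0.4 m below the top of the plate, so the centroid depth is h_c = 4.9 + 0.4 = 5.3 m.
A = π(0.4)² = 0.502655 m².
Resultant F = γ·h_c·A = 12.3606 × 5.3 × 0.502655 = 32.9295 kN.
I_c = πr⁴/4 = π × 0.4⁴/4 = 0.0201062 m⁴.
Centre of pressure: y_p = y_c + I_c/(y_c·A) = 5.3 + 0.0201062/(5.3 × 0.502655) = 5.3 + 0.00754717 = 5.30755 m along the plane.

h_p = 5.308 m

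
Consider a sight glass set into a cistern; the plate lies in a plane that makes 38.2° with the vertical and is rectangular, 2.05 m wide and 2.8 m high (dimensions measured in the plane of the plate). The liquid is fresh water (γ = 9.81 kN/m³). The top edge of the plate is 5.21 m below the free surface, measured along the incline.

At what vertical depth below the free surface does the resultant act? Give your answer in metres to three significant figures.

h_p = 5.27 m

γ = 9.81 kN/m³.
The plate makes 38.2° with the vertical, i.e. θ = 90° − 38.2° = 51.8° to the horizontal. Measuring y along the incline from the free-surface line, vertical depth h = y·sinθ with sinθ = 0.785857.
The centroid lies 2.8/2 = 1.4 m below the top edge, so y_c = 5.21 + 1.4 = 6.61 m and h_c = 6.61 × 0.785857 = 5.19451 m.
A = 2.05 × 2.8 = 5.74 m².
Resultant F = γ·h_c·A = 9.81 × 5.19451 × 5.74 = 292.5 kN.
I_c = b·h³/12 = 2.05 × 2.8³/12 = 3.75013 m⁴.
Centre of pressure: y_p = y_c + I_c/(y_c·A) = 6.61 + 3.75013/(6.61 × 5.74) = 6.61 + 0.0988401 = 6.70884 m along the plane.
Vertically, h_p = y_p·sinθ = 6.70884 × 0.785857 = 5.27219 m.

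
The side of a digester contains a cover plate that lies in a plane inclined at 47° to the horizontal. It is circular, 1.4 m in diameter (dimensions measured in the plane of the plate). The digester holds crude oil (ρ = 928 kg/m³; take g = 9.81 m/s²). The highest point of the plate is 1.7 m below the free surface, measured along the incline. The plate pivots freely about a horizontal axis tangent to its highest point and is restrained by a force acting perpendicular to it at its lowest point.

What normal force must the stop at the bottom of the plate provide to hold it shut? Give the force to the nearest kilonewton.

γ = ρg = 928 × 9.81 / 1000 = 9.10368 kN/m³.
Let θ = 47° be the plate's angle to the horizontal; measure y along the incline from where the plane meets the free surface. Vertical depth h = y·sinθ with sinθ = 0.731354.
The centroid is at the centre, 0.7 m below the top of the plate, so y_c = 1.7 + 0.7 = 2.4 m and h_c = 2.4 × 0.731354 = 1.75525 m.
A = π(0.7)² = 1.53938 m².
Resultant F = γ·h_c·A = 9.10368 × 1.75525 × 1.53938 = 24.5981 kN.
I_c = πr⁴/4 = π × 0.7⁴/4 = 0.188574 m⁴.
Centre of pressure: y_p = y_c + I_c/(y_c·A) = 2.4 + 0.188574/(2.4 × 1.53938) = 2.4 + 0.0510417 = 2.45104 m along the plane.
The resultant acts 0.7 + 0.0510417 = 0.751042 m (along the plate) below the hinge at the top edge, so the moment about the hinge is M = F × 0.751042 = 24.5981 × 0.751042 = 18.4742 kN·m.
A normal force at the bottom, 1.4 m from the hinge, must supply this moment: P = 18.4742/1.4 = 13.1959 kN.

P ≈ 13 kN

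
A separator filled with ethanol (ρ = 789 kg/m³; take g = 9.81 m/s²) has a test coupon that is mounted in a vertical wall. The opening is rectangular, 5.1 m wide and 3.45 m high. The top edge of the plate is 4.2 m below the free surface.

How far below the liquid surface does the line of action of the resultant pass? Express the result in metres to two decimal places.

h_p = 6.09 m

γ = ρg = 789 × 9.81 / 1000 = 7.74009 kN/m³.
The centroid lies 3.45/2 = 1.725 m below the top edge, so the centroid depth is h_c = 4.2 + 1.725 = 5.925 m.
A = 5.1 × 3.45 = 17.595 m².
Resultant F = γ·h_c·A = 7.74009 × 5.925 × 17.595 = 806.907 kN.
I_c = b·h³/12 = 5.1 × 3.45³/12 = 17.452 m⁴.
Centre of pressure: y_p = y_c + I_c/(y_c·A) = 5.925 + 17.452/(5.925 × 17.595) = 5.925 + 0.167405 = 6.0924 m along the plane.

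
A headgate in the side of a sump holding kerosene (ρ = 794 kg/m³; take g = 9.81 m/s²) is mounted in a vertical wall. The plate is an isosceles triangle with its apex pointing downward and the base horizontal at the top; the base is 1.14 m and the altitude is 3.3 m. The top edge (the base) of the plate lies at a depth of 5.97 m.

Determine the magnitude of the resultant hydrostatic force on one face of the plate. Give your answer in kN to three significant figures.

F ≈ 104 kN

γ = ρg = 794 × 9.81 / 1000 = 7.78914 kN/m³.
With the apex down, the centroid sits h/3 = 3.3/3 = 1.1 m below the base (the top edge), so the centroid depth is h_c = 5.97 + 1.1 = 7.07 m.
A = ½ × 1.14 × 3.3 = 1.881 m².
Resultant F = γ·h_c·A = 7.78914 × 7.07 × 1.881 = 103.585 kN.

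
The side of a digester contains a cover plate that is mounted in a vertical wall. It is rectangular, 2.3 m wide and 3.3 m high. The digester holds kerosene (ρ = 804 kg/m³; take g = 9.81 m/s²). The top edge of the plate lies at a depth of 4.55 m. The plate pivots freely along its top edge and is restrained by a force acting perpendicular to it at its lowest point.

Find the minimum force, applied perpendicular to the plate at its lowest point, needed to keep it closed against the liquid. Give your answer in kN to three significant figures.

γ = ρg = 804 × 9.81 / 1000 = 7.88724 kN/m³.
The centroid lies 3.3/2 = 1.65 m below the top edge, so the centroid depth is h_c = 4.55 + 1.65 = 6.2 m.
A = 2.3 × 3.3 = 7.59 m².
Resultant F = γ·h_c·A = 7.88724 × 6.2 × 7.59 = 371.158 kN.
I_c = b·h³/12 = 2.3 × 3.3³/12 = 6.88792 m⁴.
Centre of pressure: y_p = y_c + I_c/(y_c·A) = 6.2 + 6.88792/(6.2 × 7.59) = 6.2 + 0.146371 = 6.34637 m along the plane.
The resultant acts 1.65 + 0.146371 = 1.79637 m (along the plate) below the hinge at the top edge, so the moment about the hinge is M = F × 1.79637 = 371.158 × 1.79637 = 666.737 kN·m.
A normal force at the bottom, 3.3 m from the hinge, must supply this moment: P = 666.737/3.3 = 202.042 kN.

P ≈ 202 kN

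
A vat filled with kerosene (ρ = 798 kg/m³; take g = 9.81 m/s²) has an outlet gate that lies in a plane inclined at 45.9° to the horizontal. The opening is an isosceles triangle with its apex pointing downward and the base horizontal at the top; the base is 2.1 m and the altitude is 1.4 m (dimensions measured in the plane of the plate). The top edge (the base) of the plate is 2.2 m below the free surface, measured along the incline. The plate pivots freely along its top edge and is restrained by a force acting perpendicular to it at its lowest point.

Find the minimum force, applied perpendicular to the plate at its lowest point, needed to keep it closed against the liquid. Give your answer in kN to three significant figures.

P ≈ 7.99 kN

γ = ρg = 798 × 9.81 / 1000 = 7.82838 kN/m³.
Let θ = 45.9° be the plate's angle to the horizontal; measure y along the incline from where the plane meets the free surface. Vertical depth h = y·sinθ with sinθ = 0.718126.
With the apex down, the centroid sits h/3 = 1.4/3 = 0.466667 m below the base (the top edge), so y_c = 2.2 + 0.466667 = 2.66667 m and h_c = 2.66667 × 0.718126 = 1.91501 m.
A = ½ × 2.1 × 1.4 = 1.47 m².
Resultant F = γ·h_c·A = 7.82838 × 1.91501 × 1.47 = 22.0374 kN.
I_c = b·h³/36 = 2.1 × 1.4³/36 = 0.160067 m⁴.
Centre of pressure: y_p = y_c + I_c/(y_c·A) = 2.66667 + 0.160067/(2.66667 × 1.47) = 2.66667 + 0.0408334 = 2.7075 m along the plane.
The resultant acts 0.466667 + 0.0408334 = 0.5075 m (along the plate) below the hinge at the top edge, so the moment about the hinge is M = F × 0.5075 = 22.0374 × 0.5075 = 11.184 kN·m.
A normal force at the bottom, 1.4 m from the hinge, must supply this moment: P = 11.184/1.4 = 7.98857 kN.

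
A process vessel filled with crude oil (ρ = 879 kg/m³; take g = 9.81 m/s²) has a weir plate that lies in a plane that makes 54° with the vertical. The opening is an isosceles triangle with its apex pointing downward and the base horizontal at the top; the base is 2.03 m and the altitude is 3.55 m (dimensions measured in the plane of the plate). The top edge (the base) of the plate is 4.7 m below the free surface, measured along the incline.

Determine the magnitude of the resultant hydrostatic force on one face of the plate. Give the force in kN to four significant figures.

γ = ρg = 879 × 9.81 / 1000 = 8.62299 kN/m³.
The plate makes 54° with the vertical, i.e. θ = 90° − 54° = 36° to the horizontal. Measuring y along the incline from the free-surface line, vertical depth h = y·sinθ with sinθ = 0.587785.
With the apex down, the centroid sits h/3 = 3.55/3 = 1.18333 m below the base (the top edge), so y_c = 4.7 + 1.18333 = 5.88333 m and h_c = 5.88333 × 0.587785 = 3.45813 m.
A = ½ × 2.03 × 3.55 = 3.60325 m².
Resultant F = γ·h_c·A = 8.62299 × 3.45813 × 3.60325 = 107.447 kN.

F ≈ 107.4 kN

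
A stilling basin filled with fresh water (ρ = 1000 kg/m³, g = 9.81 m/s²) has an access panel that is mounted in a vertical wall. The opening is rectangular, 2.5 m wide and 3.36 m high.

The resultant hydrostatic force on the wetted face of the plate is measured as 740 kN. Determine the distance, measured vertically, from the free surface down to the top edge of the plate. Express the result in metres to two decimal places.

d_top ≈ 7.30 m

γ = ρg = 1000 × 9.81 = 9810 N/m³ = 9.81 kN/m³.
A = 2.5 × 3.36 = 8.4 m².
From F = γ·h_c·A, the centroid depth is h_c = 740/(9.81 × 8.4) = 8.98015 m.
The centroid lies 3.36/2 = 1.68 m below the top edge, so the top edge sits at h_top = 8.98015 − 1.68 = 7.30015 m below the surface.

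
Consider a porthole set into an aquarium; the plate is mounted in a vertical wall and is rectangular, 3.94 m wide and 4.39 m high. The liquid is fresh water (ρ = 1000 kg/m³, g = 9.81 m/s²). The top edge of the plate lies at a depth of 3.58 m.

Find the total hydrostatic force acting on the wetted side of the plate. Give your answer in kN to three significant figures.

F ≈ 980 kN

γ = ρg = 1000 × 9.81 = 9810 N/m³ = 9.81 kN/m³.
The centroid lies 4.39/2 = 2.195 m below the top edge, so the centroid depth is h_c = 3.58 + 2.195 = 5.775 m.
A = 3.94 × 4.39 = 17.2966 m².
Resultant F = γ·h_c·A = 9.81 × 5.775 × 17.2966 = 979.9 kN.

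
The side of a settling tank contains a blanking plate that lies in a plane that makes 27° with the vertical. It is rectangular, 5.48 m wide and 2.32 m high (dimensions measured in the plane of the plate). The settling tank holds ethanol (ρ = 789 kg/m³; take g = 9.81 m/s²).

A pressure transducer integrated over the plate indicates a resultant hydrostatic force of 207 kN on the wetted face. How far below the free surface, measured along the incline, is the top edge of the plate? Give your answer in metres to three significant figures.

y_top ≈ 1.20 m

γ = ρg = 789 × 9.81 / 1000 = 7.74009 kN/m³.
A = 5.48 × 2.32 = 12.7136 m².
From F = γ·h_c·A, the centroid depth is h_c = 207/(7.74009 × 12.7136) = 2.10356 m.
The plate makes 27° with the vertical, i.e. θ = 90° − 27° = 63° to the horizontal. Measuring y along the incline from the free-surface line, vertical depth h = y·sinθ with sinθ = 0.891007.
Along the incline, y_c = h_c/sinθ = 2.10356/0.891007 = 2.36088 m.
The centroid lies 2.32/2 = 1.16 m below the top edge, so the top edge sits at y_top = 2.36088 − 1.16 = 1.20088 m along the incline.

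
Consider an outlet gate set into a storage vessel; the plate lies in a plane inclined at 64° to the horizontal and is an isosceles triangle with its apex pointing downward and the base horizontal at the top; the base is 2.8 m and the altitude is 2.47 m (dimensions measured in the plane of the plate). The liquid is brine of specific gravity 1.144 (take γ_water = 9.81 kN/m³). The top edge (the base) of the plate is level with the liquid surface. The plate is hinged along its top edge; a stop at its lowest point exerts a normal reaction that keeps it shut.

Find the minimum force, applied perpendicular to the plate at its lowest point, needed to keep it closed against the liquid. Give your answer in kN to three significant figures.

γ = 1.144 × 9.81 = 11.22264 kN/m³.
Let θ = 64° be the plate's angle to the horizontal; measure y along the incline from where the plane meets the free surface. Vertical depth h = y·sinθ with sinθ = 0.898794.
With the apex down, the centroid sits h/3 = 2.47/3 = 0.823333 m below the base (the top edge), so y_c = 0.823333 m and h_c = 0.823333 × 0.898794 = 0.740007 m.
A = ½ × 2.8 × 2.47 = 3.458 m².
Resultant F = γ·h_c·A = 11.22264 × 0.740007 × 3.458 = 28.7181 kN.
I_c = b·h³/36 = 2.8 × 2.47³/36 = 1.17205 m⁴.
Centre of pressure: y_p = y_c + I_c/(y_c·A) = 0.823333 + 1.17205/(0.823333 × 3.458) = 0.823333 + 0.411667 = 1.235 m along the plane.
The resultant acts 0.823333 + 0.411667 = 1.235 m (along the plate) below the hinge at the top edge, so the moment about the hinge is M = F × 1.235 = 28.7181 × 1.235 = 35.4669 kN·m.
A normal force at the bottom, 2.47 m from the hinge, must supply this moment: P = 35.4669/2.47 = 14.3591 kN.

P ≈ 14.4 kN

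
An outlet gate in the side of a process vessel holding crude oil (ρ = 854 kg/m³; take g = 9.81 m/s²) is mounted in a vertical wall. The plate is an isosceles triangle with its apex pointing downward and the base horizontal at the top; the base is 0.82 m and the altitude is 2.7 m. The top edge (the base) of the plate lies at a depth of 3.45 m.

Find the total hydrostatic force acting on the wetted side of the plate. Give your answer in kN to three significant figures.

F ≈ 40.3 kN

γ = ρg = 854 × 9.81 / 1000 = 8.37774 kN/m³.
With the apex down, the centroid sits h/3 = 2.7/3 = 0.9 m below the base (the top edge), so the centroid depth is h_c = 3.45 + 0.9 = 4.35 m.
A = ½ × 0.82 × 2.7 = 1.107 m².
Resultant F = γ·h_c·A = 8.37774 × 4.35 × 1.107 = 40.3426 kN.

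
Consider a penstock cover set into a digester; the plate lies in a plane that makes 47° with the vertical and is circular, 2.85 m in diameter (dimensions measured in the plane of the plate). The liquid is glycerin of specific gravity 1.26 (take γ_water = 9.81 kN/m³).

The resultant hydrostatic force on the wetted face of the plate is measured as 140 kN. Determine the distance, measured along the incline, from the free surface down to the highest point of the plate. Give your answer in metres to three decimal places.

y_top ≈ 1.178 m

γ = 1.26 × 9.81 = 12.3606 kN/m³.
A = π(1.425)² = 6.3794 m².
From F = γ·h_c·A, the centroid depth is h_c = 140/(12.3606 × 6.3794) = 1.77545 m.
The plate makes 47° with the vertical, i.e. θ = 90° − 47° = 43° to the horizontal. Measuring y along the incline from the free-surface line, vertical depth h = y·sinθ with sinθ = 0.681998.
Along the incline, y_c = h_c/sinθ = 1.77545/0.681998 = 2.60331 m.
The centroid is at the centre, 1.425 m below the top of the plate, so the highest point sits at y_top = 2.60331 − 1.425 = 1.17831 m along the incline.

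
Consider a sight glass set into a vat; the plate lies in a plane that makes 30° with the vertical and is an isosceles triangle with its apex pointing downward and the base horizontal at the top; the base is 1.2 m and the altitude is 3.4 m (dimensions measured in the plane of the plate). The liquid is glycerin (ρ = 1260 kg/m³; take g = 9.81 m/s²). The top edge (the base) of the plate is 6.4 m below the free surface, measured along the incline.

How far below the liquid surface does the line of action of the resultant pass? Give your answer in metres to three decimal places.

γ = ρg = 1260 × 9.81 / 1000 = 12.3606 kN/m³.
The plate makes 30° with the vertical, i.e. θ = 90° − 30° = 60° to the horizontal. Measuring y along the incline from the free-surface line, vertical depth h = y·sinθ with sinθ = 0.866025.
With the apex down, the centroid sits h/3 = 3.4/3 = 1.13333 m below the base (the top edge), so y_c = 6.4 + 1.13333 = 7.53333 m and h_c = 7.53333 × 0.866025 = 6.52405 m.
A = ½ × 1.2 × 3.4 = 2.04 m².
Resultant F = γ·h_c·A = 12.3606 × 6.52405 × 2.04 = 164.508 kN.
I_c = b·h³/36 = 1.2 × 3.4³/36 = 1.31013 m⁴.
Centre of pressure: y_p = y_c + I_c/(y_c·A) = 7.53333 + 1.31013/(7.53333 × 2.04) = 7.53333 + 0.0852506 = 7.61858 m along the plane.
Vertically, h_p = y_p·sinθ = 7.61858 × 0.866025 = 6.59788 m.

h_p = 6.598 m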